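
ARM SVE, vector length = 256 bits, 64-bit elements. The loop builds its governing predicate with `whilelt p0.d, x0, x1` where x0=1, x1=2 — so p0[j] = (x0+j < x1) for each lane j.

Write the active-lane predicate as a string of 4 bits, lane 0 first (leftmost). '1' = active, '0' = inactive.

predicate = 1000

lane count: 256 div 64 = 4
p0[j] = (1+j < 2); true for j=0..0 → 1 lanes set
bits (lane 0 leftmost): 1000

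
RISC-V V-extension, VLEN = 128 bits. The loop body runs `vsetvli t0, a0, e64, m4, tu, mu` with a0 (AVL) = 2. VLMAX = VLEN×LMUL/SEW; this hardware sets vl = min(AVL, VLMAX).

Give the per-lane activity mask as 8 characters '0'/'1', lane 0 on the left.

VLMAX = VLEN×LMUL/SEW = 128×4/64 = 8
vl = min(AVL, VLMAX) = min(2, 8) = 2
bits (lane 0 leftmost): 11000000

predicate = 11000000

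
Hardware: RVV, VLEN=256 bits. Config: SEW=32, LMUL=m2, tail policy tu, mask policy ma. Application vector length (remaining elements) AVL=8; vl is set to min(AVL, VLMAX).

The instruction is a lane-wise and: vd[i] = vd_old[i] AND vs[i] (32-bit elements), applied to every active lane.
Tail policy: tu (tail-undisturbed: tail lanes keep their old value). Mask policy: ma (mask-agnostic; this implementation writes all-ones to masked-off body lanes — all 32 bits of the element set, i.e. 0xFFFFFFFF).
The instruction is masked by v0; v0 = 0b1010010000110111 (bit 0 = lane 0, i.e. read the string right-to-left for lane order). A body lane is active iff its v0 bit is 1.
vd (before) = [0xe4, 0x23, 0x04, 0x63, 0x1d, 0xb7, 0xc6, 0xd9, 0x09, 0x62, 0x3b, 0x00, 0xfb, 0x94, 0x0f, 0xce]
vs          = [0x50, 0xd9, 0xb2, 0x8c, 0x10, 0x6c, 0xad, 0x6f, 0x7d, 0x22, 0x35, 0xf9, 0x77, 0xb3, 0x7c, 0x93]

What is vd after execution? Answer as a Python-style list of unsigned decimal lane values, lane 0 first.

vd = [64, 1, 0, 4294967295, 16, 36, 4294967295, 4294967295, 9, 98, 59, 0, 251, 148, 15, 206]

lanes per group: 256·2/32 = 16
vl ← min(8, 16) = 8
lane  0: and(0xe4,0x50) ⇒ 0x40
lane  1: and(0x23,0xd9) ⇒ 0x01
lane  2: and(0x04,0xb2) ⇒ 0x00
lane  3: mask-off/ones ⇒ 0xffffffff
lane  4: and(0x1d,0x10) ⇒ 0x10
lane  5: and(0xb7,0x6c) ⇒ 0x24
lane  6: mask-off/ones ⇒ 0xffffffff
lane  7: mask-off/ones ⇒ 0xffffffff
lane  8: tail/keep ⇒ 0x09
lane  9: tail/keep ⇒ 0x62
lane 10: tail/keep ⇒ 0x3b
lane 11: tail/keep ⇒ 0x00
lane 12: tail/keep ⇒ 0xfb
lane 13: tail/keep ⇒ 0x94
lane 14: tail/keep ⇒ 0x0f
lane 15: tail/keep ⇒ 0xce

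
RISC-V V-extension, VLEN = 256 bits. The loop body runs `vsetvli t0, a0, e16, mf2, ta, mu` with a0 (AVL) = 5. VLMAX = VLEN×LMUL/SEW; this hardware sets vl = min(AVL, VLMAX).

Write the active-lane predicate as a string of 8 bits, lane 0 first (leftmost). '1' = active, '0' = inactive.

predicate = 11111000

lanes per group: 256·1/2/16 = 8
vl = min(AVL, VLMAX) = min(5, 8) = 5
bits (lane 0 leftmost): 11111000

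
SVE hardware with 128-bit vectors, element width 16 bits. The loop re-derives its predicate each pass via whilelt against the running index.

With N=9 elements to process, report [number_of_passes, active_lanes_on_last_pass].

[iterations, last_vl] = [2, 1]

register lanes = 128/16 = 8
iterations = ceil(9/8) = 2; final-pass vl = 1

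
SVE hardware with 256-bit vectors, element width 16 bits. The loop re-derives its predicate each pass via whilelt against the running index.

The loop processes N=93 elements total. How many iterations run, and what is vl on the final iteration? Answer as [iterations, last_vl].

[iterations, last_vl] = [6, 13]

256-bit reg / 16-bit elem → 16 lanes
N=93: ⌈93/16⌉ = 6 iters; last vl = 93 − 5×16 = 13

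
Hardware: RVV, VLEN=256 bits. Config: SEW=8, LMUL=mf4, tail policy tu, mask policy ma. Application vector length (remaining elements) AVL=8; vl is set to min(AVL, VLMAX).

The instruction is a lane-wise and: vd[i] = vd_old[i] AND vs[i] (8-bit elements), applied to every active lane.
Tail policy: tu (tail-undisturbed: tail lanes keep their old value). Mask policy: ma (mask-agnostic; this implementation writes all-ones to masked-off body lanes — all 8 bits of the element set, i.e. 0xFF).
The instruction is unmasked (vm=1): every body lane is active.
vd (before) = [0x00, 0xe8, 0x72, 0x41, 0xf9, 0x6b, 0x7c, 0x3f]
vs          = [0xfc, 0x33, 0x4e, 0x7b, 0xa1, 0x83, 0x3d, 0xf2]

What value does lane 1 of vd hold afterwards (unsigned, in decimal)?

vd[1] = 32

lanes per group: 256·1/4/8 = 8
AVL=8 ≤ VLMAX=8, so vl = 8
[0] and(0x00,0xfc) = 0x00
[1] and(0xe8,0x33) = 0x20
[2] and(0x72,0x4e) = 0x42
[3] and(0x41,0x7b) = 0x41
[4] and(0xf9,0xa1) = 0xa1
[5] and(0x6b,0x83) = 0x03
[6] and(0x7c,0x3d) = 0x3c
[7] and(0x3f,0xf2) = 0x32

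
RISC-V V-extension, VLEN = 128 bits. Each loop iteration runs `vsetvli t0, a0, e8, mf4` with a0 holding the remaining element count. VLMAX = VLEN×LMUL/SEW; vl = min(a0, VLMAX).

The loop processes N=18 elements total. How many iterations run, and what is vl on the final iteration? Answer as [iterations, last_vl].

[iterations, last_vl] = [5, 2]

VLMAX = (128 × 1/4) / 8 = 4 lanes
N=18: ⌈18/4⌉ = 5 iters; last vl = 18 − 4×4 = 2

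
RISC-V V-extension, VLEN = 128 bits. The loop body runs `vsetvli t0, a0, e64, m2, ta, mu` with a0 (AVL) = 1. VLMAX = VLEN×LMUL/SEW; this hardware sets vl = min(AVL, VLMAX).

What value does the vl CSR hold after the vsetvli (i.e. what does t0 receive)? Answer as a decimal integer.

vl = 1

VLMAX = VLEN×LMUL/SEW = 128×2/64 = 4
vl = min(AVL, VLMAX) = min(1, 4) = 1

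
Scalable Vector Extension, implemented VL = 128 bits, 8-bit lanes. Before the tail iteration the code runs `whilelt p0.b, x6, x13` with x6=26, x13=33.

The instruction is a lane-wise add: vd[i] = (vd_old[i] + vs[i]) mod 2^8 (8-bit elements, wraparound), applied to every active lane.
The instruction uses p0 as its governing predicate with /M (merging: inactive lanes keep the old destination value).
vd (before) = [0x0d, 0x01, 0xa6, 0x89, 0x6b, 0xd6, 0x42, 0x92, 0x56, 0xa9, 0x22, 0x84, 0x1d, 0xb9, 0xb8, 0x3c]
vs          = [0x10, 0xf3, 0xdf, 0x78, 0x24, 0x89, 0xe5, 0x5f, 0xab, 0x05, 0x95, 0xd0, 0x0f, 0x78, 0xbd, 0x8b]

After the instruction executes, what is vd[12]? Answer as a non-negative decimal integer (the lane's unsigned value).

lane count: 128 div 8 = 16
p0[j] = (26+j < 33); true for j=0..6 → 7 lanes set
[0] add(0x0d,0x10) = 0x1d
[1] add(0x01,0xf3) = 0xf4
[2] add(0xa6,0xdf) = 0x85
[3] add(0x89,0x78) = 0x01
[4] add(0x6b,0x24) = 0x8f
[5] add(0xd6,0x89) = 0x5f
[6] add(0x42,0xe5) = 0x27
[7] tail/keep = 0x92
[8] tail/keep = 0x56
[9] tail/keep = 0xa9
[10] tail/keep = 0x22
[11] tail/keep = 0x84
[12] tail/keep = 0x1d
[13] tail/keep = 0xb9
[14] tail/keep = 0xb8
[15] tail/keep = 0x3c

vd[12] = 29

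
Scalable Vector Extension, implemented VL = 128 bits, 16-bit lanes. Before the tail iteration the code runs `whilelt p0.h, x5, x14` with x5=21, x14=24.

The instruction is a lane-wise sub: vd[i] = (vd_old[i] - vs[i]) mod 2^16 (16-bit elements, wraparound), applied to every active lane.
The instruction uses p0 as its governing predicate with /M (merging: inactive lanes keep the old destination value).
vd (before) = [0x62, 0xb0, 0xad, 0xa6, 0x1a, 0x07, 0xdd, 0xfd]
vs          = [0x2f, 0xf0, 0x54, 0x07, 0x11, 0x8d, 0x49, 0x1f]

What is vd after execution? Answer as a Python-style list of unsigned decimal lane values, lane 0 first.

vd = [51, 65472, 89, 166, 26, 7, 221, 253]

lane count: 128 div 16 = 8
whilelt: lane j active iff 21+j < 24 → j < 3 → 3 active
vd[0] sub(0x62,0x2f) -> 0x33
vd[1] sub(0xb0,0xf0) -> 0xffc0
vd[2] sub(0xad,0x54) -> 0x59
vd[3] tail/keep -> 0xa6
vd[4] tail/keep -> 0x1a
vd[5] tail/keep -> 0x07
vd[6] tail/keep -> 0xdd
vd[7] tail/keep -> 0xfd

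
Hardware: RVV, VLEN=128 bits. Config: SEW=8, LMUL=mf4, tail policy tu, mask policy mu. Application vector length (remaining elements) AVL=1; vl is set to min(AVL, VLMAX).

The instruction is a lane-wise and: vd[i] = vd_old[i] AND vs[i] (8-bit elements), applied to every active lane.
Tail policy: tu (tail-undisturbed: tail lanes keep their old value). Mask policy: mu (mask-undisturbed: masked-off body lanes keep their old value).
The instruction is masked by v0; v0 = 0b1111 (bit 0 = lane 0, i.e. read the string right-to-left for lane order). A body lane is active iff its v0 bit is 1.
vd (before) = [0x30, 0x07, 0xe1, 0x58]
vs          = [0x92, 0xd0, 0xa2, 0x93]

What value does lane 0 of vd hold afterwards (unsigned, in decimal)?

lanes per group: 128·1/4/8 = 4
vl = min(AVL, VLMAX) = min(1, 4) = 1
lane  0: and(0x30,0x92) ⇒ 0x10
lane  1: tail/keep ⇒ 0x07
lane  2: tail/keep ⇒ 0xe1
lane  3: tail/keep ⇒ 0x58

vd[0] = 16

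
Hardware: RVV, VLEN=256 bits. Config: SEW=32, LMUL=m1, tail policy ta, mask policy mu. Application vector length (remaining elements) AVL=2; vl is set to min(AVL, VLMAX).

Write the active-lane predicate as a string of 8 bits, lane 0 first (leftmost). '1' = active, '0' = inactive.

lanes per group: 256·1/32 = 8
AVL=2 ≤ VLMAX=8, so vl = 2
bits (lane 0 leftmost): 11000000

predicate = 11000000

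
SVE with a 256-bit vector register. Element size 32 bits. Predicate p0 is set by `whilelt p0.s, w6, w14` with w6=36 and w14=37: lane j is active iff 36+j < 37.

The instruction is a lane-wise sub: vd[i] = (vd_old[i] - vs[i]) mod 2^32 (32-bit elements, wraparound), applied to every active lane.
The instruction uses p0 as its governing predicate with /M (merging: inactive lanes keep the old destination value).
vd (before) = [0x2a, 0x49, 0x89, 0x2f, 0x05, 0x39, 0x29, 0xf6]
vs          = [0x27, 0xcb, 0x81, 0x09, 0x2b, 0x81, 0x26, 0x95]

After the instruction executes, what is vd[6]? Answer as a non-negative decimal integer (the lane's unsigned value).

vd[6] = 41

lane count: 256 div 32 = 8
whilelt: lane j active iff 36+j < 37 → j < 1 → 1 active
lane  0: sub(0x2a,0x27) ⇒ 0x03
lane  1: tail/keep ⇒ 0x49
lane  2: tail/keep ⇒ 0x89
lane  3: tail/keep ⇒ 0x2f
lane  4: tail/keep ⇒ 0x05
lane  5: tail/keep ⇒ 0x39
lane  6: tail/keep ⇒ 0x29
lane  7: tail/keep ⇒ 0xf6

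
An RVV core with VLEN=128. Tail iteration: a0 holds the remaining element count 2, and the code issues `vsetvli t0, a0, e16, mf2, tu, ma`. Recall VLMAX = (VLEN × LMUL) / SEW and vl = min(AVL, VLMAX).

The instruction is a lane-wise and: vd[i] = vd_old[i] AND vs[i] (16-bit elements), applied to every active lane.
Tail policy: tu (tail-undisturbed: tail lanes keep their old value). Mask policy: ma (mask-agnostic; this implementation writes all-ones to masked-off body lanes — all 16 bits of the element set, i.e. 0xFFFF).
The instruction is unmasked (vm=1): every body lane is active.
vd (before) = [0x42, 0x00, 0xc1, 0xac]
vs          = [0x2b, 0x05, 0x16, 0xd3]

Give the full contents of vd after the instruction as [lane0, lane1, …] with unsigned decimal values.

lanes per group: 128·1/2/16 = 4
vl ← min(2, 4) = 2
vd[0] and(0x42,0x2b) -> 0x02
vd[1] and(0x00,0x05) -> 0x00
vd[2] tail/keep -> 0xc1
vd[3] tail/keep -> 0xac

vd = [2, 0, 193, 172]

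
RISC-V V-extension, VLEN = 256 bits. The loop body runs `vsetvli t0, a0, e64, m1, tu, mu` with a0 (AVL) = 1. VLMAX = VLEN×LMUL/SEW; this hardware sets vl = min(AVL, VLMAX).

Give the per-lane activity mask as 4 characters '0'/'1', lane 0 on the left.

lanes per group: 256·1/64 = 4
AVL=1 ≤ VLMAX=4, so vl = 1
bits (lane 0 leftmost): 1000

predicate = 1000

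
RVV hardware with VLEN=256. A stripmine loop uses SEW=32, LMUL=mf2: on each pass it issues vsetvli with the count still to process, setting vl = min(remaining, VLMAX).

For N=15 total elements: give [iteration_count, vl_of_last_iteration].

VLMAX = VLEN×LMUL/SEW = 256×1/2/32 = 4
iterations = ceil(15/4) = 4; final-pass vl = 3

[iterations, last_vl] = [4, 3]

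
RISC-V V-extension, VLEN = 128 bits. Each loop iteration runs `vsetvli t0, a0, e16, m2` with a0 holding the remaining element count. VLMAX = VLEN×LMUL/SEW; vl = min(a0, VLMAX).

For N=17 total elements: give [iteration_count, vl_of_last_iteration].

VLMAX = (128 × 2) / 16 = 16 lanes
N=17: ⌈17/16⌉ = 2 iters; last vl = 17 − 1×16 = 1

[iterations, last_vl] = [2, 1]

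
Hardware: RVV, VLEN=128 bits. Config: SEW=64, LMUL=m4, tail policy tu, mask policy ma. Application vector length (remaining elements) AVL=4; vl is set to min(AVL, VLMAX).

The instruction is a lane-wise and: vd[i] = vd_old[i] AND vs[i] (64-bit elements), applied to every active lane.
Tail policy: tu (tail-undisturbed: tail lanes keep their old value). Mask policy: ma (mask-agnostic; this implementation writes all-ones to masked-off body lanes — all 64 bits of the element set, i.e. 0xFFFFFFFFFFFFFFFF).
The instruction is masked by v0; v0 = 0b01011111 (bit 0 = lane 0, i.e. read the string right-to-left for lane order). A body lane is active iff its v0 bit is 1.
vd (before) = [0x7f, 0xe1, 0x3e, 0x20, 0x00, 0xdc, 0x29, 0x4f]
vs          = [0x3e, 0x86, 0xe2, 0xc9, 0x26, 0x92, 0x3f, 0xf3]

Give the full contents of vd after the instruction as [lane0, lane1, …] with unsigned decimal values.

lanes per group: 128·4/64 = 8
AVL=4 ≤ VLMAX=8, so vl = 4
lane  0: and(0x7f,0x3e) ⇒ 0x3e
lane  1: and(0xe1,0x86) ⇒ 0x80
lane  2: and(0x3e,0xe2) ⇒ 0x22
lane  3: and(0x20,0xc9) ⇒ 0x00
lane  4: tail/keep ⇒ 0x00
lane  5: tail/keep ⇒ 0xdc
lane  6: tail/keep ⇒ 0x29
lane  7: tail/keep ⇒ 0x4f

vd = [62, 128, 34, 0, 0, 220, 41, 79]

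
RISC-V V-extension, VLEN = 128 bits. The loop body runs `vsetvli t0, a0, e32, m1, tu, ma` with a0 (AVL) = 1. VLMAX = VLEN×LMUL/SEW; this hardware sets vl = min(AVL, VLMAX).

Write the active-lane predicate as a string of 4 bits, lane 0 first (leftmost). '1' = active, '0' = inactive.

VLMAX = (128 × 1) / 32 = 4 lanes
AVL=1 ≤ VLMAX=4, so vl = 1
bits (lane 0 leftmost): 1000

predicate = 1000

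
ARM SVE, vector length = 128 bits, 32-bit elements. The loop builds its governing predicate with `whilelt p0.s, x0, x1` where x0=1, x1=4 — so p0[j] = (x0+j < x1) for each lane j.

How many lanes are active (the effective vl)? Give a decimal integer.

register lanes = 128/32 = 4
p0[j] = (1+j < 4); true for j=0..2 → 3 lanes set

vl = 3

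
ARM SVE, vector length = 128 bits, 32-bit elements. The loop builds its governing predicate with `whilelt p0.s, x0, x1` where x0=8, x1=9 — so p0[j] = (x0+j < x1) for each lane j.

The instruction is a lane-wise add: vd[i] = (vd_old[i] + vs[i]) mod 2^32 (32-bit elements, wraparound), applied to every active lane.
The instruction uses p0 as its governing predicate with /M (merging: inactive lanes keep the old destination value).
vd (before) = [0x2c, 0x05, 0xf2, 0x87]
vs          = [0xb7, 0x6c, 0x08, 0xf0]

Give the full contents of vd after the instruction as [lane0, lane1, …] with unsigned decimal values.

vd = [227, 5, 242, 135]

128-bit reg / 32-bit elem → 4 lanes
p0[j] = (8+j < 9); true for j=0..0 → 1 lanes set
lane  0: add(0x2c,0xb7) ⇒ 0xe3
lane  1: tail/keep ⇒ 0x05
lane  2: tail/keep ⇒ 0xf2
lane  3: tail/keep ⇒ 0x87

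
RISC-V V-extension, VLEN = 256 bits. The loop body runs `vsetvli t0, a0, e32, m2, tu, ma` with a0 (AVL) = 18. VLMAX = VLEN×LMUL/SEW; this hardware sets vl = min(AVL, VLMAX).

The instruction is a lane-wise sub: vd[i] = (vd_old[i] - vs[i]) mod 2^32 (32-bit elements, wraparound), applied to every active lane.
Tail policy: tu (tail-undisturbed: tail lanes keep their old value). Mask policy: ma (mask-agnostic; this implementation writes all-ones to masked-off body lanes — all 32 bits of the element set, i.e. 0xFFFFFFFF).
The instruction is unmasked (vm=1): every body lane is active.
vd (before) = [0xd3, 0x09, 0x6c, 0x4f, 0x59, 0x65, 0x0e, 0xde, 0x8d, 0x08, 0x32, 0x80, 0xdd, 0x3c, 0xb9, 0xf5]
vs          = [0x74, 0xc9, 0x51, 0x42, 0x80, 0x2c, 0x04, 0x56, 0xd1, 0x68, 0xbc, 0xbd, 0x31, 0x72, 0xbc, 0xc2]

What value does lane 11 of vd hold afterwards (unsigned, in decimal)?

vd[11] = 4294967235

VLMAX = (256 × 2) / 32 = 16 lanes
AVL=18 > VLMAX=16, so vl = 16
vd[0] sub(0xd3,0x74) -> 0x5f
vd[1] sub(0x09,0xc9) -> 0xffffff40
vd[2] sub(0x6c,0x51) -> 0x1b
vd[3] sub(0x4f,0x42) -> 0x0d
vd[4] sub(0x59,0x80) -> 0xffffffd9
vd[5] sub(0x65,0x2c) -> 0x39
vd[6] sub(0x0e,0x04) -> 0x0a
vd[7] sub(0xde,0x56) -> 0x88
vd[8] sub(0x8d,0xd1) -> 0xffffffbc
vd[9] sub(0x08,0x68) -> 0xffffffa0
vd[10] sub(0x32,0xbc) -> 0xffffff76
vd[11] sub(0x80,0xbd) -> 0xffffffc3
vd[12] sub(0xdd,0x31) -> 0xac
vd[13] sub(0x3c,0x72) -> 0xffffffca
vd[14] sub(0xb9,0xbc) -> 0xfffffffd
vd[15] sub(0xf5,0xc2) -> 0x33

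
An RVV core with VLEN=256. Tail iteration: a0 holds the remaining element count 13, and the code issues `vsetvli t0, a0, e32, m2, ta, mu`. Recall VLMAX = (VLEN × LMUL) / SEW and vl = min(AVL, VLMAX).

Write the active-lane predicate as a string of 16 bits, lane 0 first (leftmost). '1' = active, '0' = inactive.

predicate = 1111111111111000

VLMAX = VLEN×LMUL/SEW = 256×2/32 = 16
vl ← min(13, 16) = 13
bits (lane 0 leftmost): 1111111111111000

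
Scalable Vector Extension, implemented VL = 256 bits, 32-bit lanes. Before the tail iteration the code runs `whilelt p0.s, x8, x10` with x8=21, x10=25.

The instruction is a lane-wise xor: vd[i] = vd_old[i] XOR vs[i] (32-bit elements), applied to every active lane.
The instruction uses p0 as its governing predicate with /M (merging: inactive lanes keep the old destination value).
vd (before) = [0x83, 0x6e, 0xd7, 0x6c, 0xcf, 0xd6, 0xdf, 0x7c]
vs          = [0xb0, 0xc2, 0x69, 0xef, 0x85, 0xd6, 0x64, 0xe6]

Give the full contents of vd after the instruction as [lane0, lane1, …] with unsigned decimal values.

256-bit reg / 32-bit elem → 8 lanes
active while 21+j < 25, i.e. j ∈ [0,4) capped at 8 ⇒ 4
lane  0: xor(0x83,0xb0) ⇒ 0x33
lane  1: xor(0x6e,0xc2) ⇒ 0xac
lane  2: xor(0xd7,0x69) ⇒ 0xbe
lane  3: xor(0x6c,0xef) ⇒ 0x83
lane  4: tail/keep ⇒ 0xcf
lane  5: tail/keep ⇒ 0xd6
lane  6: tail/keep ⇒ 0xdf
lane  7: tail/keep ⇒ 0x7c

vd = [51, 172, 190, 131, 207, 214, 223, 124]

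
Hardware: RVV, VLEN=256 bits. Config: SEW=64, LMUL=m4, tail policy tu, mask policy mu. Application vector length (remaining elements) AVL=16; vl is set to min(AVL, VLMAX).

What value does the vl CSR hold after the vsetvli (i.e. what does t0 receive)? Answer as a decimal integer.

vl = 16

VLMAX = (256 × 4) / 64 = 16 lanes
vl = min(AVL, VLMAX) = min(16, 16) = 16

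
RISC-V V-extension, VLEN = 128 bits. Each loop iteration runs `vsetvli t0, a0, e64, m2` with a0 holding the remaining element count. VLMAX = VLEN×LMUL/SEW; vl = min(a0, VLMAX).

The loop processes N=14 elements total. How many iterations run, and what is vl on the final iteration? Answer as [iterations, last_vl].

[iterations, last_vl] = [4, 2]

VLMAX = VLEN×LMUL/SEW = 128×2/64 = 4
iterations = ceil(14/4) = 4; final-pass vl = 2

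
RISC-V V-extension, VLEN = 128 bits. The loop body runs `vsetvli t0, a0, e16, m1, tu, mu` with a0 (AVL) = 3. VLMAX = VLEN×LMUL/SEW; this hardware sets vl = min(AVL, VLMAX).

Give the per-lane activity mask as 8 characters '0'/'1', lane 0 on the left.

predicate = 11100000

VLMAX = VLEN×LMUL/SEW = 128×1/16 = 8
vl = min(AVL, VLMAX) = min(3, 8) = 3
bits (lane 0 leftmost): 11100000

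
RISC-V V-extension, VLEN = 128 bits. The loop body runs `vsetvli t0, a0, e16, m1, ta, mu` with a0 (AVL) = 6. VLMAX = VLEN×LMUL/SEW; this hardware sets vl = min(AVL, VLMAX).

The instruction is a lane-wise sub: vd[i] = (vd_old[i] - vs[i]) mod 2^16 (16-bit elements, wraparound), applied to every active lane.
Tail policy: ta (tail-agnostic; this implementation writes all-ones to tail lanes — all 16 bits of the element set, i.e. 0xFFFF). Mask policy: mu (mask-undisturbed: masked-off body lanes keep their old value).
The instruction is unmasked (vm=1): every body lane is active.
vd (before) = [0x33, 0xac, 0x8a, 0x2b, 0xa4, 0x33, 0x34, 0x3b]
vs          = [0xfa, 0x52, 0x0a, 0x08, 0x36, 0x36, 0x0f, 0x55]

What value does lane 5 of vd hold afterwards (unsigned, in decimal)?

lanes per group: 128·1/16 = 8
vl = min(AVL, VLMAX) = min(6, 8) = 6
lane  0: sub(0x33,0xfa) ⇒ 0xff39
lane  1: sub(0xac,0x52) ⇒ 0x5a
lane  2: sub(0x8a,0x0a) ⇒ 0x80
lane  3: sub(0x2b,0x08) ⇒ 0x23
lane  4: sub(0xa4,0x36) ⇒ 0x6e
lane  5: sub(0x33,0x36) ⇒ 0xfffd
lane  6: tail/ones ⇒ 0xffff
lane  7: tail/ones ⇒ 0xffff

vd[5] = 65533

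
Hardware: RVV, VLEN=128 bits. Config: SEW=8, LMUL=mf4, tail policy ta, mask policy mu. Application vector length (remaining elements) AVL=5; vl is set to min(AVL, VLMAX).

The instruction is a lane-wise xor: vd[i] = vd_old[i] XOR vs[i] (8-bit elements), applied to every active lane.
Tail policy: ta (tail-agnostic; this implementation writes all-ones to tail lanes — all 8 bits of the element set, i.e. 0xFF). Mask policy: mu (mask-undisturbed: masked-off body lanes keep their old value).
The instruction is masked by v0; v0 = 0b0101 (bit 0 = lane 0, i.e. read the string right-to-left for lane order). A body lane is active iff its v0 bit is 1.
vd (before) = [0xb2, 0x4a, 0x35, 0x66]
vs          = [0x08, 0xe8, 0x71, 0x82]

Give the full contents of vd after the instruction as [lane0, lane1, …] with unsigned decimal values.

vd = [186, 74, 68, 102]

VLMAX = (128 × 1/4) / 8 = 4 lanes
vl = min(AVL, VLMAX) = min(5, 4) = 4
  i=0: xor(0xb2,0x08) → 186
  i=1: mask-off/keep → 74
  i=2: xor(0x35,0x71) → 68
  i=3: mask-off/keep → 102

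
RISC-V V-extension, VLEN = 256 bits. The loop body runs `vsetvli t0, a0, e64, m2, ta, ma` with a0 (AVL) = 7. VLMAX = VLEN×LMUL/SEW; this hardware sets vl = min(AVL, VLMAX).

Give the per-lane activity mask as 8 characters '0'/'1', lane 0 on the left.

VLMAX = VLEN×LMUL/SEW = 256×2/64 = 8
vl = min(AVL, VLMAX) = min(7, 8) = 7
bits (lane 0 leftmost): 11111110

predicate = 11111110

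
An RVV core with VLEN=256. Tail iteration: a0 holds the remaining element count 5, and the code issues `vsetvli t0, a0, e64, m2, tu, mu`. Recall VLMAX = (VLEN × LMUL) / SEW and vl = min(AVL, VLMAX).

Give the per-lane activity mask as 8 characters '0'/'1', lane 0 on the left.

VLMAX = (256 × 2) / 64 = 8 lanes
vl ← min(5, 8) = 5
bits (lane 0 leftmost): 11111000

predicate = 11111000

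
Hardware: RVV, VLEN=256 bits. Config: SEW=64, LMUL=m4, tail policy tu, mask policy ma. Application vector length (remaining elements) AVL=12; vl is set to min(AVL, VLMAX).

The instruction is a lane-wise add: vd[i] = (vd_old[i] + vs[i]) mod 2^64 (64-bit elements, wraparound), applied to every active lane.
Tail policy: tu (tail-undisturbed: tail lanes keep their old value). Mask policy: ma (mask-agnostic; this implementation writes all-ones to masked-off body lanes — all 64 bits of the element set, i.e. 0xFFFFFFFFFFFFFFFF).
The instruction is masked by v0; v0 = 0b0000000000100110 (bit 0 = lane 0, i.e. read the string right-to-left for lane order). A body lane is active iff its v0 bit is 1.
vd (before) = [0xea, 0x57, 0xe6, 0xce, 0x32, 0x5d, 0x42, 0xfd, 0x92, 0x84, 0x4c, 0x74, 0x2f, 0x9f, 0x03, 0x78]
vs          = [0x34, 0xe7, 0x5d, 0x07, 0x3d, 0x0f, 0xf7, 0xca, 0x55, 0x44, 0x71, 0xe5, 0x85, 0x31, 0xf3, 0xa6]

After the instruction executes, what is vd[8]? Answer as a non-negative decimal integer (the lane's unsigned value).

VLMAX = VLEN×LMUL/SEW = 256×4/64 = 16
vl ← min(12, 16) = 12
  i=0: mask-off/ones → 18446744073709551615
  i=1: add(0x57,0xe7) → 318
  i=2: add(0xe6,0x5d) → 323
  i=3: mask-off/ones → 18446744073709551615
  i=4: mask-off/ones → 18446744073709551615
  i=5: add(0x5d,0x0f) → 108
  i=6: mask-off/ones → 18446744073709551615
  i=7: mask-off/ones → 18446744073709551615
  i=8: mask-off/ones → 18446744073709551615
  i=9: mask-off/ones → 18446744073709551615
  i=10: mask-off/ones → 18446744073709551615
  i=11: mask-off/ones → 18446744073709551615
  i=12: tail/keep → 47
  i=13: tail/keep → 159
  i=14: tail/keep → 3
  i=15: tail/keep → 120

vd[8] = 18446744073709551615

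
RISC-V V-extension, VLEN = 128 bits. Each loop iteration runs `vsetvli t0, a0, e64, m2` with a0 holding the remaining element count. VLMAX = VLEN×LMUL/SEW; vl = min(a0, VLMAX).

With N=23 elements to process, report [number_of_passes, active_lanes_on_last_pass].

[iterations, last_vl] = [6, 3]

VLMAX = VLEN×LMUL/SEW = 128×2/64 = 4
N=23: ⌈23/4⌉ = 6 iters; last vl = 23 − 5×4 = 3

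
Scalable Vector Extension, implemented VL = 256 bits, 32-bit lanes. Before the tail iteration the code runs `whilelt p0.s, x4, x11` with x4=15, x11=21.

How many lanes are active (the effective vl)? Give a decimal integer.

vl = 6

register lanes = 256/32 = 8
p0[j] = (15+j < 21); true for j=0..5 → 6 lanes set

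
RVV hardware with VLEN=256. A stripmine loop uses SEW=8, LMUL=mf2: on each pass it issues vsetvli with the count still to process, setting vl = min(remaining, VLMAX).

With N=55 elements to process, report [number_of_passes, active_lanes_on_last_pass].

VLMAX = (256 × 1/2) / 8 = 16 lanes
iterations = ceil(55/16) = 4; final-pass vl = 7

[iterations, last_vl] = [4, 7]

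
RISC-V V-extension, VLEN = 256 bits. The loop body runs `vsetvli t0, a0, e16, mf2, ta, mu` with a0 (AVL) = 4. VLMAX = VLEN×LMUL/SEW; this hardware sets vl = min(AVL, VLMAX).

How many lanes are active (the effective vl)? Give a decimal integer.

VLMAX = (256 × 1/2) / 16 = 8 lanes
AVL=4 ≤ VLMAX=8, so vl = 4

vl = 4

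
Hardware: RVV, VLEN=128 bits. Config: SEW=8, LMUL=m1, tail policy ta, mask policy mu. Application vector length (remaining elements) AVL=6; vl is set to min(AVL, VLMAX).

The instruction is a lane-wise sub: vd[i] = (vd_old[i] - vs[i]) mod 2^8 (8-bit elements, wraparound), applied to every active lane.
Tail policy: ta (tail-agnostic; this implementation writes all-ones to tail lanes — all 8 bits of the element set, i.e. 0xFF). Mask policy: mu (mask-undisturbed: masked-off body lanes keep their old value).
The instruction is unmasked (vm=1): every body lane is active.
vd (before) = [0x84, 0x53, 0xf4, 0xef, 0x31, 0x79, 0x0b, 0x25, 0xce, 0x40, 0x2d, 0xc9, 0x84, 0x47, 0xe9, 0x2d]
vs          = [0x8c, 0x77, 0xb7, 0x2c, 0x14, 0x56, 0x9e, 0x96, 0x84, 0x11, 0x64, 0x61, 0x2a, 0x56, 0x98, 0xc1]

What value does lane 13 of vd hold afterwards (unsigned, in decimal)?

vd[13] = 255

VLMAX = VLEN×LMUL/SEW = 128×1/8 = 16
vl = min(AVL, VLMAX) = min(6, 16) = 6
lane  0: sub(0x84,0x8c) ⇒ 0xf8
lane  1: sub(0x53,0x77) ⇒ 0xdc
lane  2: sub(0xf4,0xb7) ⇒ 0x3d
lane  3: sub(0xef,0x2c) ⇒ 0xc3
lane  4: sub(0x31,0x14) ⇒ 0x1d
lane  5: sub(0x79,0x56) ⇒ 0x23
lane  6: tail/ones ⇒ 0xff
lane  7: tail/ones ⇒ 0xff
lane  8: tail/ones ⇒ 0xff
lane  9: tail/ones ⇒ 0xff
lane 10: tail/ones ⇒ 0xff
lane 11: tail/ones ⇒ 0xff
lane 12: tail/ones ⇒ 0xff
lane 13: tail/ones ⇒ 0xff
lane 14: tail/ones ⇒ 0xff
lane 15: tail/ones ⇒ 0xff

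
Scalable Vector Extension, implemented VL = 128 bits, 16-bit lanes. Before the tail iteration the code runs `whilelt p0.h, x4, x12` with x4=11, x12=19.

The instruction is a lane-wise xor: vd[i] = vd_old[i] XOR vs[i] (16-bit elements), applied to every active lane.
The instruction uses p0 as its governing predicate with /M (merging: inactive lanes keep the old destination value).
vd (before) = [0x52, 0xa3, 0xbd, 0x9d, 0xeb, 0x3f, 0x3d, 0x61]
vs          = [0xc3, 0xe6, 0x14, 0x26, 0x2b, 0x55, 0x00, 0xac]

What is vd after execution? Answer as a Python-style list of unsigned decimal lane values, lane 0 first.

vd = [145, 69, 169, 187, 192, 106, 61, 205]

register lanes = 128/16 = 8
active while 11+j < 19, i.e. j ∈ [0,8) capped at 8 ⇒ 8
[0] xor(0x52,0xc3) = 0x91
[1] xor(0xa3,0xe6) = 0x45
[2] xor(0xbd,0x14) = 0xa9
[3] xor(0x9d,0x26) = 0xbb
[4] xor(0xeb,0x2b) = 0xc0
[5] xor(0x3f,0x55) = 0x6a
[6] xor(0x3d,0x00) = 0x3d
[7] xor(0x61,0xac) = 0xcd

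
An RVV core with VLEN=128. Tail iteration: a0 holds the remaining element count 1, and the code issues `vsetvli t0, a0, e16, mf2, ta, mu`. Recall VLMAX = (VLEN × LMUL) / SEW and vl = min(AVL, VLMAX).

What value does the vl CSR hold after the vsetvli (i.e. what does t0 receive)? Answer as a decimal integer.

vl = 1

lanes per group: 128·1/2/16 = 4
vl = min(AVL, VLMAX) = min(1, 4) = 1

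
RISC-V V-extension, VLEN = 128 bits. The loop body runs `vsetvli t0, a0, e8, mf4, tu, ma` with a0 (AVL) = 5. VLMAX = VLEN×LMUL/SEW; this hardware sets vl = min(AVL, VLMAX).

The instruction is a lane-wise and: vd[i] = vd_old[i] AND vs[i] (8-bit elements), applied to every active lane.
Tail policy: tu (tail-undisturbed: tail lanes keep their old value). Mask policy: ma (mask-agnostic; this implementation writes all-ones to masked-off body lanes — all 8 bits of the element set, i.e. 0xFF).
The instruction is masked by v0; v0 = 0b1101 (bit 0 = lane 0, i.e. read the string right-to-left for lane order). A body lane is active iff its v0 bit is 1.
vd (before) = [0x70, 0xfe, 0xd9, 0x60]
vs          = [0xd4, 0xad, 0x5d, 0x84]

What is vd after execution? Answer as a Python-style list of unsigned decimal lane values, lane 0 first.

VLMAX = VLEN×LMUL/SEW = 128×1/4/8 = 4
vl ← min(5, 4) = 4
  i=0: and(0x70,0xd4) → 80
  i=1: mask-off/ones → 255
  i=2: and(0xd9,0x5d) → 89
  i=3: and(0x60,0x84) → 0

vd = [80, 255, 89, 0]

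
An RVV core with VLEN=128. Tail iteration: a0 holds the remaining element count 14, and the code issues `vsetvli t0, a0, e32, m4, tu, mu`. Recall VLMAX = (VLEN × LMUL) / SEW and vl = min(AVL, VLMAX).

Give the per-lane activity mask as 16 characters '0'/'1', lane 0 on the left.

VLMAX = VLEN×LMUL/SEW = 128×4/32 = 16
vl = min(AVL, VLMAX) = min(14, 16) = 14
bits (lane 0 leftmost): 1111111111111100

predicate = 1111111111111100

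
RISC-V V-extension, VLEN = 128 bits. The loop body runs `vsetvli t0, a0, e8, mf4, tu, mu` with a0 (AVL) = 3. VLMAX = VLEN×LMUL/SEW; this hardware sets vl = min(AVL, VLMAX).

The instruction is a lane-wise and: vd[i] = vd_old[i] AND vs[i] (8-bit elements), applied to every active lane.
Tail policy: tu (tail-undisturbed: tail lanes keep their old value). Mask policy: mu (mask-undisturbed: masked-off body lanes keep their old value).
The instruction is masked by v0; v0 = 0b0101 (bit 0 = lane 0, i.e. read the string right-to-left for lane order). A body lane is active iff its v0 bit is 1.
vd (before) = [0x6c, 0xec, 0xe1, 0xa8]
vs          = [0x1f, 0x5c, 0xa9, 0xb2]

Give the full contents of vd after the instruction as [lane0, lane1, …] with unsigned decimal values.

vd = [12, 236, 161, 168]

VLMAX = (128 × 1/4) / 8 = 4 lanes
AVL=3 ≤ VLMAX=4, so vl = 3
[0] and(0x6c,0x1f) = 0x0c
[1] mask-off/keep = 0xec
[2] and(0xe1,0xa9) = 0xa1
[3] tail/keep = 0xa8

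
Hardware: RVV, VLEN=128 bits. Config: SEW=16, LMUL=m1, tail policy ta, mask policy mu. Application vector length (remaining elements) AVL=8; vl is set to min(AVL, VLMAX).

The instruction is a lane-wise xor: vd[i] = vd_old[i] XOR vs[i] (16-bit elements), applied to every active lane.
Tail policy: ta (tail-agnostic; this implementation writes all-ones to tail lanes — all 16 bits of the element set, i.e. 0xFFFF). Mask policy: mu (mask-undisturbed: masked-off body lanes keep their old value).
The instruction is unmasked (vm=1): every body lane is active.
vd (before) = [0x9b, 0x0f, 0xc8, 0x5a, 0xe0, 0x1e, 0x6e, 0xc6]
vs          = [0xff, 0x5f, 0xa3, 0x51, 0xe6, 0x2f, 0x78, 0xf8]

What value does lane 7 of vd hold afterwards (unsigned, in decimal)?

vd[7] = 62

lanes per group: 128·1/16 = 8
vl ← min(8, 8) = 8
[0] xor(0x9b,0xff) = 0x64
[1] xor(0x0f,0x5f) = 0x50
[2] xor(0xc8,0xa3) = 0x6b
[3] xor(0x5a,0x51) = 0x0b
[4] xor(0xe0,0xe6) = 0x06
[5] xor(0x1e,0x2f) = 0x31
[6] xor(0x6e,0x78) = 0x16
[7] xor(0xc6,0xf8) = 0x3e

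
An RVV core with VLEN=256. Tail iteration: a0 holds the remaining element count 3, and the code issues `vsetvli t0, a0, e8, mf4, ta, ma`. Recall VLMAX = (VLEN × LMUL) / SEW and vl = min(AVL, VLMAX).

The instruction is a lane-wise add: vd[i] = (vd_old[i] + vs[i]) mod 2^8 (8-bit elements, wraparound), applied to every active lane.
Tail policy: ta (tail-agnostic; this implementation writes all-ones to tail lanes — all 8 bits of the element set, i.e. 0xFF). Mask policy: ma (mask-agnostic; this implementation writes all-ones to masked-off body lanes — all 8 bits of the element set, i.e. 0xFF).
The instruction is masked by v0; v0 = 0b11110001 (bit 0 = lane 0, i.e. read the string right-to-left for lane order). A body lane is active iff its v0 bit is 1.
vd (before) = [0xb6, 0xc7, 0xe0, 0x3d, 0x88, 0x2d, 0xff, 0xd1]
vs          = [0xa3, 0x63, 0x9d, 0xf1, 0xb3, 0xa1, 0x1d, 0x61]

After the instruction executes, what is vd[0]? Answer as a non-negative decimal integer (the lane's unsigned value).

vd[0] = 89

VLMAX = (256 × 1/4) / 8 = 8 lanes
AVL=3 ≤ VLMAX=8, so vl = 3
vd[0] add(0xb6,0xa3) -> 0x59
vd[1] mask-off/ones -> 0xff
vd[2] mask-off/ones -> 0xff
vd[3] tail/ones -> 0xff
vd[4] tail/ones -> 0xff
vd[5] tail/ones -> 0xff
vd[6] tail/ones -> 0xff
vd[7] tail/ones -> 0xff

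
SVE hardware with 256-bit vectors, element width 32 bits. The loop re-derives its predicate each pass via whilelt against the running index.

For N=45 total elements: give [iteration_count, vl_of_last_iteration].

[iterations, last_vl] = [6, 5]

256-bit reg / 32-bit elem → 8 lanes
N=45: ⌈45/8⌉ = 6 iters; last vl = 45 − 5×8 = 5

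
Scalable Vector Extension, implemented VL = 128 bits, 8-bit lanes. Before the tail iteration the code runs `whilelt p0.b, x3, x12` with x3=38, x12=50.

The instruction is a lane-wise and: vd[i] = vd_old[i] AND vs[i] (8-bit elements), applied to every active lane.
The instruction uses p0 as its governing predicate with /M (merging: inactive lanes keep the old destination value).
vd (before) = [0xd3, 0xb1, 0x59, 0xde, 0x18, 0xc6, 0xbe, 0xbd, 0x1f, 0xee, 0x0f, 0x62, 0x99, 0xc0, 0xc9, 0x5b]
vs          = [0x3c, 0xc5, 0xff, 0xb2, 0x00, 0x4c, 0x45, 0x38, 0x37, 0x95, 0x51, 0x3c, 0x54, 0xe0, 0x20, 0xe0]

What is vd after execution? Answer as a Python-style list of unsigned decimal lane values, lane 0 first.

vd = [16, 129, 89, 146, 0, 68, 4, 56, 23, 132, 1, 32, 153, 192, 201, 91]

register lanes = 128/8 = 16
whilelt: lane j active iff 38+j < 50 → j < 12 → 12 active
lane  0: and(0xd3,0x3c) ⇒ 0x10
lane  1: and(0xb1,0xc5) ⇒ 0x81
lane  2: and(0x59,0xff) ⇒ 0x59
lane  3: and(0xde,0xb2) ⇒ 0x92
lane  4: and(0x18,0x00) ⇒ 0x00
lane  5: and(0xc6,0x4c) ⇒ 0x44
lane  6: and(0xbe,0x45) ⇒ 0x04
lane  7: and(0xbd,0x38) ⇒ 0x38
lane  8: and(0x1f,0x37) ⇒ 0x17
lane  9: and(0xee,0x95) ⇒ 0x84
lane 10: and(0x0f,0x51) ⇒ 0x01
lane 11: and(0x62,0x3c) ⇒ 0x20
lane 12: tail/keep ⇒ 0x99
lane 13: tail/keep ⇒ 0xc0
lane 14: tail/keep ⇒ 0xc9
lane 15: tail/keep ⇒ 0x5b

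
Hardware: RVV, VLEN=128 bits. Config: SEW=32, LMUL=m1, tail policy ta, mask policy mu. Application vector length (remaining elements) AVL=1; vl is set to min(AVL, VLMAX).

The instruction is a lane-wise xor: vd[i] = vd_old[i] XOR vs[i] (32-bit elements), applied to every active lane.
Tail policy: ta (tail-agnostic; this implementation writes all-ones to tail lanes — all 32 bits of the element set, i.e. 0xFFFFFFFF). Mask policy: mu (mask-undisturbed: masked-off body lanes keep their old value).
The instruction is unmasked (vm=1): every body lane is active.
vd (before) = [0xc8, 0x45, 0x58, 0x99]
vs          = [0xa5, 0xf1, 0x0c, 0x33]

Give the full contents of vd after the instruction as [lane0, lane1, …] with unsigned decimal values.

lanes per group: 128·1/32 = 4
vl = min(AVL, VLMAX) = min(1, 4) = 1
lane  0: xor(0xc8,0xa5) ⇒ 0x6d
lane  1: tail/ones ⇒ 0xffffffff
lane  2: tail/ones ⇒ 0xffffffff
lane  3: tail/ones ⇒ 0xffffffff

vd = [109, 4294967295, 4294967295, 4294967295]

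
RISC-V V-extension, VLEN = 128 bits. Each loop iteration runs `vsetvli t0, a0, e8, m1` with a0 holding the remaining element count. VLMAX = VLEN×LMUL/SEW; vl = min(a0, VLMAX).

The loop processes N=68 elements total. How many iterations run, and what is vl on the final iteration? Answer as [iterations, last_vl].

[iterations, last_vl] = [5, 4]

lanes per group: 128·1/8 = 16
68 elements at 16/iter → 5 passes, remainder 4 on the last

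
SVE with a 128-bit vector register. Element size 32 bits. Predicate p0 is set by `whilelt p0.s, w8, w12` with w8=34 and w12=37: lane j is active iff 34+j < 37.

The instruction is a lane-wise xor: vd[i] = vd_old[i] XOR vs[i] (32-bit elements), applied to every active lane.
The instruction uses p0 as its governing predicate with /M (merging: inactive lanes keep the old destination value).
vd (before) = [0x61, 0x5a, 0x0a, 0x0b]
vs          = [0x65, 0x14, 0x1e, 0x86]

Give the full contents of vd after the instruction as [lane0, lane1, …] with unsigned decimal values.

lane count: 128 div 32 = 4
whilelt: lane j active iff 34+j < 37 → j < 3 → 3 active
vd[0] xor(0x61,0x65) -> 0x04
vd[1] xor(0x5a,0x14) -> 0x4e
vd[2] xor(0x0a,0x1e) -> 0x14
vd[3] tail/keep -> 0x0b

vd = [4, 78, 20, 11]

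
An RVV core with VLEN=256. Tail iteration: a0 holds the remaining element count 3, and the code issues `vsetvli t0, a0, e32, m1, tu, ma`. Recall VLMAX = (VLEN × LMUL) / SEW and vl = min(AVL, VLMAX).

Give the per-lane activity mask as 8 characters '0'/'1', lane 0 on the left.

VLMAX = (256 × 1) / 32 = 8 lanes
AVL=3 ≤ VLMAX=8, so vl = 3
bits (lane 0 leftmost): 11100000

predicate = 11100000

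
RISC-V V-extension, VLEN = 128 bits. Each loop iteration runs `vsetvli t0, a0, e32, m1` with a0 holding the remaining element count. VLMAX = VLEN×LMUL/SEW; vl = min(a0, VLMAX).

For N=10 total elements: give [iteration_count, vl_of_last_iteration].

[iterations, last_vl] = [3, 2]

lanes per group: 128·1/32 = 4
10 elements at 4/iter → 3 passes, remainder 2 on the last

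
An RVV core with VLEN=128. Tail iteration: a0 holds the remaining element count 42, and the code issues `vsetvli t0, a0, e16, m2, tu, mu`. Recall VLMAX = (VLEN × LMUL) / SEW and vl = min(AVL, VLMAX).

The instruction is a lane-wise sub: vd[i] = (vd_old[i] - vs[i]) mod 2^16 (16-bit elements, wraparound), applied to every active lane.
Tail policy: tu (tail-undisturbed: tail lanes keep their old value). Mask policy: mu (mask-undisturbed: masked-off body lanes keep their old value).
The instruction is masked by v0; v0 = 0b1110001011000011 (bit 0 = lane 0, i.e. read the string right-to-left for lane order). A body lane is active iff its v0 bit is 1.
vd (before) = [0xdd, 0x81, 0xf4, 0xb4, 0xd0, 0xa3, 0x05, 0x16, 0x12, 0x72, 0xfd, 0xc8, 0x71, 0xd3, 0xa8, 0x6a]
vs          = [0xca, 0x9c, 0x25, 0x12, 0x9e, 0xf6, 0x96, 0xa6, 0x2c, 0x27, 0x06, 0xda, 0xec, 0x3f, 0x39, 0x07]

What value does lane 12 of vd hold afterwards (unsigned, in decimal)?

VLMAX = VLEN×LMUL/SEW = 128×2/16 = 16
AVL=42 > VLMAX=16, so vl = 16
[0] sub(0xdd,0xca) = 0x13
[1] sub(0x81,0x9c) = 0xffe5
[2] mask-off/keep = 0xf4
[3] mask-off/keep = 0xb4
[4] mask-off/keep = 0xd0
[5] mask-off/keep = 0xa3
[6] sub(0x05,0x96) = 0xff6f
[7] sub(0x16,0xa6) = 0xff70
[8] mask-off/keep = 0x12
[9] sub(0x72,0x27) = 0x4b
[10] mask-off/keep = 0xfd
[11] mask-off/keep = 0xc8
[12] mask-off/keep = 0x71
[13] sub(0xd3,0x3f) = 0x94
[14] sub(0xa8,0x39) = 0x6f
[15] sub(0x6a,0x07) = 0x63

vd[12] = 113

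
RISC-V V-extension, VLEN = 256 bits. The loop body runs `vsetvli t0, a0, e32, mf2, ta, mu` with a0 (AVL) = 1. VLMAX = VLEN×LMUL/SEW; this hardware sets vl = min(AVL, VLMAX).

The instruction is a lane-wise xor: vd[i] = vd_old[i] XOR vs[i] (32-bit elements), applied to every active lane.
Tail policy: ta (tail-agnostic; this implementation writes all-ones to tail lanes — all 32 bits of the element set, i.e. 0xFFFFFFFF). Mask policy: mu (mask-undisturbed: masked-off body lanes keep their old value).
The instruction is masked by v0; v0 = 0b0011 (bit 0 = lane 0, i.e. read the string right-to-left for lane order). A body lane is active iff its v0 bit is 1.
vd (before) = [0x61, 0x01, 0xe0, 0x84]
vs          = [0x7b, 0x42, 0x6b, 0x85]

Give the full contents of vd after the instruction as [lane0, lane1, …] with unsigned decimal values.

VLMAX = VLEN×LMUL/SEW = 256×1/2/32 = 4
vl ← min(1, 4) = 1
vd[0] xor(0x61,0x7b) -> 0x1a
vd[1] tail/ones -> 0xffffffff
vd[2] tail/ones -> 0xffffffff
vd[3] tail/ones -> 0xffffffff

vd = [26, 4294967295, 4294967295, 4294967295]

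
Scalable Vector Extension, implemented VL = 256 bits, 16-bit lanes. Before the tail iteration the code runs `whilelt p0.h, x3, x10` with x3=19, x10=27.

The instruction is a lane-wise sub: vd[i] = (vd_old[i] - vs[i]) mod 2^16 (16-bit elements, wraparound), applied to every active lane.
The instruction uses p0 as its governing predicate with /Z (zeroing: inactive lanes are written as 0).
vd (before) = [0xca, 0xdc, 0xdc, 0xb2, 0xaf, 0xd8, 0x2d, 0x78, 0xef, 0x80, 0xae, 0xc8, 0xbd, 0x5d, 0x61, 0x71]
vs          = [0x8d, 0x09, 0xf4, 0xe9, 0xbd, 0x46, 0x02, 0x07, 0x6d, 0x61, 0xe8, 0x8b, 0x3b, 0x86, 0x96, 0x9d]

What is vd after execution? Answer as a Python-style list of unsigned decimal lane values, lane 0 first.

vd = [61, 211, 65512, 65481, 65522, 146, 43, 113, 0, 0, 0, 0, 0, 0, 0, 0]

lane count: 256 div 16 = 16
active while 19+j < 27, i.e. j ∈ [0,8) capped at 16 ⇒ 8
[0] sub(0xca,0x8d) = 0x3d
[1] sub(0xdc,0x09) = 0xd3
[2] sub(0xdc,0xf4) = 0xffe8
[3] sub(0xb2,0xe9) = 0xffc9
[4] sub(0xaf,0xbd) = 0xfff2
[5] sub(0xd8,0x46) = 0x92
[6] sub(0x2d,0x02) = 0x2b
[7] sub(0x78,0x07) = 0x71
[8] tail/zero = 0x00
[9] tail/zero = 0x00
[10] tail/zero = 0x00
[11] tail/zero = 0x00
[12] tail/zero = 0x00
[13] tail/zero = 0x00
[14] tail/zero = 0x00
[15] tail/zero = 0x00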